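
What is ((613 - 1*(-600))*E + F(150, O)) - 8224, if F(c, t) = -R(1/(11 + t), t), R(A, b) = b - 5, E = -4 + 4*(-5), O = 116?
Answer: -37447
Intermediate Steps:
E = -24 (E = -4 - 20 = -24)
R(A, b) = -5 + b
F(c, t) = 5 - t (F(c, t) = -(-5 + t) = 5 - t)
((613 - 1*(-600))*E + F(150, O)) - 8224 = ((613 - 1*(-600))*(-24) + (5 - 1*116)) - 8224 = ((613 + 600)*(-24) + (5 - 116)) - 8224 = (1213*(-24) - 111) - 8224 = (-29112 - 111) - 8224 = -29223 - 8224 = -37447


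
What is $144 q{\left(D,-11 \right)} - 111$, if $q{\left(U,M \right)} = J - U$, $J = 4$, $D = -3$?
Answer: $897$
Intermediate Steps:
$q{\left(U,M \right)} = 4 - U$
$144 q{\left(D,-11 \right)} - 111 = 144 \left(4 - -3\right) - 111 = 144 \left(4 + 3\right) - 111 = 144 \cdot 7 - 111 = 1008 - 111 = 897$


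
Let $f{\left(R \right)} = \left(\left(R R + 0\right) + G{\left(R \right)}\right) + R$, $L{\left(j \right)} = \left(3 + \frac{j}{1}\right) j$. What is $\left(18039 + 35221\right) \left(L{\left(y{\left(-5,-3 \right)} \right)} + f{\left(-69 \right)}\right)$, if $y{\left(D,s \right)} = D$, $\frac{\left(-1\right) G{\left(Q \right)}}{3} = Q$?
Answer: $261453340$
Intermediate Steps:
$G{\left(Q \right)} = - 3 Q$
$L{\left(j \right)} = j \left(3 + j\right)$ ($L{\left(j \right)} = \left(3 + j 1\right) j = \left(3 + j\right) j = j \left(3 + j\right)$)
$f{\left(R \right)} = R^{2} - 2 R$ ($f{\left(R \right)} = \left(\left(R R + 0\right) - 3 R\right) + R = \left(\left(R^{2} + 0\right) - 3 R\right) + R = \left(R^{2} - 3 R\right) + R = R^{2} - 2 R$)
$\left(18039 + 35221\right) \left(L{\left(y{\left(-5,-3 \right)} \right)} + f{\left(-69 \right)}\right) = \left(18039 + 35221\right) \left(- 5 \left(3 - 5\right) - 69 \left(-2 - 69\right)\right) = 53260 \left(\left(-5\right) \left(-2\right) - -4899\right) = 53260 \left(10 + 4899\right) = 53260 \cdot 4909 = 261453340$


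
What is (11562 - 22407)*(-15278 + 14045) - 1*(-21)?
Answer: 13371906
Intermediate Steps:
(11562 - 22407)*(-15278 + 14045) - 1*(-21) = -10845*(-1233) + 21 = 13371885 + 21 = 13371906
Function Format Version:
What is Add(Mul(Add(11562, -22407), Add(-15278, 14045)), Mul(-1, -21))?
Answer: 13371906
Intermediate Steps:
Add(Mul(Add(11562, -22407), Add(-15278, 14045)), Mul(-1, -21)) = Add(Mul(-10845, -1233), 21) = Add(13371885, 21) = 13371906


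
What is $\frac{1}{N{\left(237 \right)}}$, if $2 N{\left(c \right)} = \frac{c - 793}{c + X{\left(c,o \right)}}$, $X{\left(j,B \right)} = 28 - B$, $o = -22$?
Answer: $- \frac{287}{278} \approx -1.0324$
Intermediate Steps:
$N{\left(c \right)} = \frac{-793 + c}{2 \left(50 + c\right)}$ ($N{\left(c \right)} = \frac{\left(c - 793\right) \frac{1}{c + \left(28 - -22\right)}}{2} = \frac{\left(-793 + c\right) \frac{1}{c + \left(28 + 22\right)}}{2} = \frac{\left(-793 + c\right) \frac{1}{c + 50}}{2} = \frac{\left(-793 + c\right) \frac{1}{50 + c}}{2} = \frac{\frac{1}{50 + c} \left(-793 + c\right)}{2} = \frac{-793 + c}{2 \left(50 + c\right)}$)
$\frac{1}{N{\left(237 \right)}} = \frac{1}{\frac{1}{2} \frac{1}{50 + 237} \left(-793 + 237\right)} = \frac{1}{\frac{1}{2} \cdot \frac{1}{287} \left(-556\right)} = \frac{1}{- \frac{278}{287}} = - \frac{287}{278}$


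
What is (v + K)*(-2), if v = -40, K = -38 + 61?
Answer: 34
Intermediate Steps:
K = 23
(v + K)*(-2) = (-40 + 23)*(-2) = -17*(-2) = 34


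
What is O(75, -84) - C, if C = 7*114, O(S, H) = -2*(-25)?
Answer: -748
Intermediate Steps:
O(S, H) = 50
C = 798
O(75, -84) - C = 50 - 1*798 = 50 - 798 = -748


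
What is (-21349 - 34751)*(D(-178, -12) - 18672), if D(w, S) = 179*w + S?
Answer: 2835630600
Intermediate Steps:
D(w, S) = S + 179*w
(-21349 - 34751)*(D(-178, -12) - 18672) = (-21349 - 34751)*((-12 + 179*(-178)) - 18672) = -56100*((-12 - 31862) - 18672) = -56100*(-31874 - 18672) = -56100*(-50546) = 2835630600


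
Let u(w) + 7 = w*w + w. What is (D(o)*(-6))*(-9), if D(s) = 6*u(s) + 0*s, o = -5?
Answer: 4212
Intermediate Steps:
u(w) = -7 + w + w² (u(w) = -7 + (w*w + w) = -7 + (w² + w) = -7 + (w + w²) = -7 + w + w²)
D(s) = -42 + 6*s + 6*s² (D(s) = 6*(-7 + s + s²) + 0*s = (-42 + 6*s + 6*s²) + 0 = -42 + 6*s + 6*s²)
(D(o)*(-6))*(-9) = ((-42 + 6*(-5) + 6*(-5)²)*(-6))*(-9) = ((-42 - 30 + 6*25)*(-6))*(-9) = ((-42 - 30 + 150)*(-6))*(-9) = (78*(-6))*(-9) = -468*(-9) = 4212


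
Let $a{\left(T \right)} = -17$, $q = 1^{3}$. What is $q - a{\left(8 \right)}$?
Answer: $18$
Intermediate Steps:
$q = 1$
$q - a{\left(8 \right)} = 1 - -17 = 1 + 17 = 18$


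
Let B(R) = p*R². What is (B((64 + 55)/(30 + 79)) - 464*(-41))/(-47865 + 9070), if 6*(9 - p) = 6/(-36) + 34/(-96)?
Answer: -65132012809/132745937760 ≈ -0.49065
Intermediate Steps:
p = 2617/288 (p = 9 - (6/(-36) + 34/(-96))/6 = 9 - (6*(-1/36) + 34*(-1/96))/6 = 9 - (-⅙ - 17/48)/6 = 9 - ⅙*(-25/48) = 9 + 25/288 = 2617/288 ≈ 9.0868)
B(R) = 2617*R²/288
(B((64 + 55)/(30 + 79)) - 464*(-41))/(-47865 + 9070) = (2617*((64 + 55)/(30 + 79))²/288 - 464*(-41))/(-47865 + 9070) = (2617*(119/109)²/288 + 19024)/(-38795) = (2617*(119*(1/109))²/288 + 19024)*(-1/38795) = (2617*(119/109)²/288 + 19024)*(-1/38795) = ((2617/288)*(14161/11881) + 19024)*(-1/38795) = (37059337/3421728 + 19024)*(-1/38795) = (65132012809/3421728)*(-1/38795) = -65132012809/132745937760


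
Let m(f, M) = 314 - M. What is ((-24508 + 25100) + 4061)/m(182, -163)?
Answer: 517/53 ≈ 9.7547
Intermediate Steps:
((-24508 + 25100) + 4061)/m(182, -163) = ((-24508 + 25100) + 4061)/(314 - 1*(-163)) = (592 + 4061)/(314 + 163) = 4653/477 = 4653*(1/477) = 517/53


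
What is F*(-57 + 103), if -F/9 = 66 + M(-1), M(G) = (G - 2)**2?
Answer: -31050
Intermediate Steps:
M(G) = (-2 + G)**2
F = -675 (F = -9*(66 + (-2 - 1)**2) = -9*(66 + (-3)**2) = -9*(66 + 9) = -9*75 = -675)
F*(-57 + 103) = -675*(-57 + 103) = -675*46 = -31050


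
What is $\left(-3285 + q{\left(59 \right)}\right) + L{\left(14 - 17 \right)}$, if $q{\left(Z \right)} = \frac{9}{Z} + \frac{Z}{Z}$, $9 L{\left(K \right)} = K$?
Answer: $- \frac{581300}{177} \approx -3284.2$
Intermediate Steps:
$L{\left(K \right)} = \frac{K}{9}$
$q{\left(Z \right)} = 1 + \frac{9}{Z}$ ($q{\left(Z \right)} = \frac{9}{Z} + 1 = 1 + \frac{9}{Z}$)
$\left(-3285 + q{\left(59 \right)}\right) + L{\left(14 - 17 \right)} = \left(-3285 + \frac{9 + 59}{59}\right) + \frac{14 - 17}{9} = \left(-3285 + \frac{1}{59} \cdot 68\right) + \frac{14 - 17}{9} = \left(-3285 + \frac{68}{59}\right) + \frac{1}{9} \left(-3\right) = - \frac{193747}{59} - \frac{1}{3} = - \frac{581300}{177}$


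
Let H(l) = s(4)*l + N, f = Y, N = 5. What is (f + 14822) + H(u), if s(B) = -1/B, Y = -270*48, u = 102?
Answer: 3683/2 ≈ 1841.5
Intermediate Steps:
Y = -12960
f = -12960
H(l) = 5 - l/4 (H(l) = (-1/4)*l + 5 = (-1*¼)*l + 5 = -l/4 + 5 = 5 - l/4)
(f + 14822) + H(u) = (-12960 + 14822) + (5 - ¼*102) = 1862 + (5 - 51/2) = 1862 - 41/2 = 3683/2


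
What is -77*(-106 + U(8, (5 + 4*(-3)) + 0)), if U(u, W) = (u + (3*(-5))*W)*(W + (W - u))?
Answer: 199584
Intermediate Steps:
U(u, W) = (u - 15*W)*(-u + 2*W)
-77*(-106 + U(8, (5 + 4*(-3)) + 0)) = -77*(-106 + (-1*8**2 - 30*((5 + 4*(-3)) + 0)**2 + 17*((5 + 4*(-3)) + 0)*8)) = -77*(-106 + (-1*64 - 30*((5 - 12) + 0)**2 + 17*((5 - 12) + 0)*8)) = -77*(-106 + (-64 - 30*(-7 + 0)**2 + 17*(-7 + 0)*8)) = -77*(-106 + (-64 - 30*(-7)**2 + 17*(-7)*8)) = -77*(-106 + (-64 - 30*49 - 952)) = -77*(-106 + (-64 - 1470 - 952)) = -77*(-106 - 2486) = -77*(-2592) = 199584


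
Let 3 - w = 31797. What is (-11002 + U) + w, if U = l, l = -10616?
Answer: -53412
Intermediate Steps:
w = -31794 (w = 3 - 1*31797 = 3 - 31797 = -31794)
U = -10616
(-11002 + U) + w = (-11002 - 10616) - 31794 = -21618 - 31794 = -53412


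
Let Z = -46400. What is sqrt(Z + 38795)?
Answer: 39*I*sqrt(5) ≈ 87.207*I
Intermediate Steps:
sqrt(Z + 38795) = sqrt(-46400 + 38795) = sqrt(-7605) = 39*I*sqrt(5)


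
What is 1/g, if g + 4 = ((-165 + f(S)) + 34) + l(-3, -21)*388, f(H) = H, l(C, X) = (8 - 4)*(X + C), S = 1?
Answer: -1/37382 ≈ -2.6751e-5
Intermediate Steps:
l(C, X) = 4*C + 4*X (l(C, X) = 4*(C + X) = 4*C + 4*X)
g = -37382 (g = -4 + (((-165 + 1) + 34) + (4*(-3) + 4*(-21))*388) = -4 + ((-164 + 34) + (-12 - 84)*388) = -4 + (-130 - 96*388) = -4 + (-130 - 37248) = -4 - 37378 = -37382)
1/g = 1/(-37382) = -1/37382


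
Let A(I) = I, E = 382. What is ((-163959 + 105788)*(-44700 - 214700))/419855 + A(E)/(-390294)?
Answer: 588936355549099/16386688737 ≈ 35940.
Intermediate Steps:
((-163959 + 105788)*(-44700 - 214700))/419855 + A(E)/(-390294) = ((-163959 + 105788)*(-44700 - 214700))/419855 + 382/(-390294) = -58171*(-259400)*(1/419855) + 382*(-1/390294) = 15089557400*(1/419855) - 191/195147 = 3017911480/83971 - 191/195147 = 588936355549099/16386688737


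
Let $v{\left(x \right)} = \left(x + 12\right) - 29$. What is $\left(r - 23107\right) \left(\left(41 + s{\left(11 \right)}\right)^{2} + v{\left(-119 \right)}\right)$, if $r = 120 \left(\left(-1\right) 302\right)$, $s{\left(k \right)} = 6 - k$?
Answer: $-68842520$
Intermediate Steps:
$v{\left(x \right)} = -17 + x$ ($v{\left(x \right)} = \left(12 + x\right) - 29 = -17 + x$)
$r = -36240$ ($r = 120 \left(-302\right) = -36240$)
$\left(r - 23107\right) \left(\left(41 + s{\left(11 \right)}\right)^{2} + v{\left(-119 \right)}\right) = \left(-36240 - 23107\right) \left(\left(41 + \left(6 - 11\right)\right)^{2} - 136\right) = - 59347 \left(\left(41 + \left(6 - 11\right)\right)^{2} - 136\right) = - 59347 \left(\left(41 - 5\right)^{2} - 136\right) = - 59347 \left(36^{2} - 136\right) = - 59347 \left(1296 - 136\right) = \left(-59347\right) 1160 = -68842520$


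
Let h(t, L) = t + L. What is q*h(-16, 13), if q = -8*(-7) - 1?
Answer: -165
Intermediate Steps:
h(t, L) = L + t
q = 55 (q = 56 - 1 = 55)
q*h(-16, 13) = 55*(13 - 16) = 55*(-3) = -165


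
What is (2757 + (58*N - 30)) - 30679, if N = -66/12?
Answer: -28271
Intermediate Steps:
N = -11/2 (N = -66*1/12 = -11/2 ≈ -5.5000)
(2757 + (58*N - 30)) - 30679 = (2757 + (58*(-11/2) - 30)) - 30679 = (2757 + (-319 - 30)) - 30679 = (2757 - 349) - 30679 = 2408 - 30679 = -28271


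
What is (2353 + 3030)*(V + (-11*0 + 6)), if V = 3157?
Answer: 17026429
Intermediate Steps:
(2353 + 3030)*(V + (-11*0 + 6)) = (2353 + 3030)*(3157 + (-11*0 + 6)) = 5383*(3157 + (0 + 6)) = 5383*(3157 + 6) = 5383*3163 = 17026429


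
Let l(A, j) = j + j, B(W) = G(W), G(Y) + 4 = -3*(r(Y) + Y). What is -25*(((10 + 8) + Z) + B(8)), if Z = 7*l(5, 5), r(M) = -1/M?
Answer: -12075/8 ≈ -1509.4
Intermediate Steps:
G(Y) = -4 - 3*Y + 3/Y (G(Y) = -4 - 3*(-1/Y + Y) = -4 - 3*(Y - 1/Y) = -4 + (-3*Y + 3/Y) = -4 - 3*Y + 3/Y)
B(W) = -4 - 3*W + 3/W
l(A, j) = 2*j
Z = 70 (Z = 7*(2*5) = 7*10 = 70)
-25*(((10 + 8) + Z) + B(8)) = -25*(((10 + 8) + 70) + (-4 - 3*8 + 3/8)) = -25*((18 + 70) + (-4 - 24 + 3*(⅛))) = -25*(88 + (-4 - 24 + 3/8)) = -25*(88 - 221/8) = -25*483/8 = -12075/8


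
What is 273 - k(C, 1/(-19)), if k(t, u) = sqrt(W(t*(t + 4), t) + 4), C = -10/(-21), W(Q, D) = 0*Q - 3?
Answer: 272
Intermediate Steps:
W(Q, D) = -3 (W(Q, D) = 0 - 3 = -3)
C = 10/21 (C = -10*(-1/21) = 10/21 ≈ 0.47619)
k(t, u) = 1 (k(t, u) = sqrt(-3 + 4) = sqrt(1) = 1)
273 - k(C, 1/(-19)) = 273 - 1*1 = 273 - 1 = 272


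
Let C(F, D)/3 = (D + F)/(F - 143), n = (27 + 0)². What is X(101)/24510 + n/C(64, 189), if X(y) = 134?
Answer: -235242284/3100515 ≈ -75.872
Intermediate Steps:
n = 729 (n = 27² = 729)
C(F, D) = 3*(D + F)/(-143 + F) (C(F, D) = 3*((D + F)/(F - 143)) = 3*((D + F)/(-143 + F)) = 3*(D + F)/(-143 + F))
X(101)/24510 + n/C(64, 189) = 134/24510 + 729/((3*(189 + 64)/(-143 + 64))) = 134*(1/24510) + 729/((3*253/(-79))) = 67/12255 + 729/((3*(-1/79)*253)) = 67/12255 + 729/(-759/79) = 67/12255 + 729*(-79/759) = 67/12255 - 19197/253 = -235242284/3100515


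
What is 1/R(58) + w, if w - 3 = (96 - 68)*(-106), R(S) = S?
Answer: -171969/58 ≈ -2965.0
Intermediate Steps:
w = -2965 (w = 3 + (96 - 68)*(-106) = 3 + 28*(-106) = 3 - 2968 = -2965)
1/R(58) + w = 1/58 - 2965 = -171969/58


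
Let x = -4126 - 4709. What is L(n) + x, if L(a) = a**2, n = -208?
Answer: 34429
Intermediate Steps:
x = -8835
L(n) + x = (-208)**2 - 8835 = 43264 - 8835 = 34429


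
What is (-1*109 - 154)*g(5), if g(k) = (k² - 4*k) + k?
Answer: -2630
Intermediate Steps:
g(k) = k² - 3*k
(-1*109 - 154)*g(5) = (-1*109 - 154)*(5*(-3 + 5)) = (-109 - 154)*(5*2) = -263*10 = -2630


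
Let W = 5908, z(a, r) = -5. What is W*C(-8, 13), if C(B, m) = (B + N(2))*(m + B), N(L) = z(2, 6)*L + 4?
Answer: -413560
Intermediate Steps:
N(L) = 4 - 5*L (N(L) = -5*L + 4 = 4 - 5*L)
C(B, m) = (-6 + B)*(B + m) (C(B, m) = (B + (4 - 5*2))*(m + B) = (B + (4 - 10))*(B + m) = (B - 6)*(B + m) = (-6 + B)*(B + m))
W*C(-8, 13) = 5908*((-8)² - 6*(-8) - 6*13 - 8*13) = 5908*(64 + 48 - 78 - 104) = 5908*(-70) = -413560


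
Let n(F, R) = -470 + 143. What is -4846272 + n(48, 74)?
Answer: -4846599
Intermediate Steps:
n(F, R) = -327
-4846272 + n(48, 74) = -4846272 - 327 = -4846599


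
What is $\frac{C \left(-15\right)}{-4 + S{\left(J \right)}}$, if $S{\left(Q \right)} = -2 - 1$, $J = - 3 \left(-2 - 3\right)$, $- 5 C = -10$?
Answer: $\frac{30}{7} \approx 4.2857$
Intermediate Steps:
$C = 2$ ($C = \left(- \frac{1}{5}\right) \left(-10\right) = 2$)
$J = 15$ ($J = \left(-3\right) \left(-5\right) = 15$)
$S{\left(Q \right)} = -3$ ($S{\left(Q \right)} = -2 - 1 = -3$)
$\frac{C \left(-15\right)}{-4 + S{\left(J \right)}} = \frac{2 \left(-15\right)}{-4 - 3} = - \frac{30}{-7} = \left(-30\right) \left(- \frac{1}{7}\right) = \frac{30}{7}$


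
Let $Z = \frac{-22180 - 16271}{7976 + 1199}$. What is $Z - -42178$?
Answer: $\frac{386944699}{9175} \approx 42174.0$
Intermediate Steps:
$Z = - \frac{38451}{9175} \approx -4.1908$
$Z - -42178 = - \frac{38451}{9175} - -42178 = - \frac{38451}{9175} + 42178 = \frac{386944699}{9175}$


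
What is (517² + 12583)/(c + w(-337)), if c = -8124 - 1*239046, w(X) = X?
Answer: -279872/247507 ≈ -1.1308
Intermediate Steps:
c = -247170 (c = -8124 - 239046 = -247170)
(517² + 12583)/(c + w(-337)) = (517² + 12583)/(-247170 - 337) = (267289 + 12583)/(-247507) = 279872*(-1/247507) = -279872/247507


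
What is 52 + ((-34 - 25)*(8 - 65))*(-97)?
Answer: -326159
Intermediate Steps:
52 + ((-34 - 25)*(8 - 65))*(-97) = 52 - 59*(-57)*(-97) = 52 + 3363*(-97) = 52 - 326211 = -326159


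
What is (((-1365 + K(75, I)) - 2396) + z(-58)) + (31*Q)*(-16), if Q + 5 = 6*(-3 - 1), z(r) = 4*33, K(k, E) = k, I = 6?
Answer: 10830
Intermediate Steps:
z(r) = 132
Q = -29 (Q = -5 + 6*(-3 - 1) = -5 + 6*(-4) = -5 - 24 = -29)
(((-1365 + K(75, I)) - 2396) + z(-58)) + (31*Q)*(-16) = (((-1365 + 75) - 2396) + 132) + (31*(-29))*(-16) = ((-1290 - 2396) + 132) - 899*(-16) = (-3686 + 132) + 14384 = -3554 + 14384 = 10830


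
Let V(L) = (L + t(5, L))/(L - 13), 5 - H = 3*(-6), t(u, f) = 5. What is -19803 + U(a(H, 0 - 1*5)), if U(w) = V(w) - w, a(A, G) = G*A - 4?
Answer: -433029/22 ≈ -19683.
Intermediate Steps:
H = 23 (H = 5 - 3*(-6) = 5 - 1*(-18) = 5 + 18 = 23)
V(L) = (5 + L)/(-13 + L) (V(L) = (L + 5)/(L - 13) = (5 + L)/(-13 + L))
a(A, G) = -4 + A*G (a(A, G) = A*G - 4 = -4 + A*G)
U(w) = -w + (5 + w)/(-13 + w) (U(w) = (5 + w)/(-13 + w) - w = -w + (5 + w)/(-13 + w))
-19803 + U(a(H, 0 - 1*5)) = -19803 + (5 + (-4 + 23*(0 - 1*5)) - (-4 + 23*(0 - 1*5))*(-13 + (-4 + 23*(0 - 1*5))))/(-13 + (-4 + 23*(0 - 1*5))) = -19803 + (5 + (-4 + 23*(0 - 5)) - (-4 + 23*(0 - 5))*(-13 + (-4 + 23*(0 - 5))))/(-13 + (-4 + 23*(0 - 5))) = -19803 + (5 + (-4 + 23*(-5)) - (-4 + 23*(-5))*(-13 + (-4 + 23*(-5))))/(-13 + (-4 + 23*(-5))) = -19803 + (5 + (-4 - 115) - (-4 - 115)*(-13 + (-4 - 115)))/(-13 + (-4 - 115)) = -19803 + (5 - 119 - 1*(-119)*(-13 - 119))/(-13 - 119) = -19803 + (5 - 119 - 1*(-119)*(-132))/(-132) = -19803 - (5 - 119 - 15708)/132 = -19803 - 1/132*(-15822) = -19803 + 2637/22 = -433029/22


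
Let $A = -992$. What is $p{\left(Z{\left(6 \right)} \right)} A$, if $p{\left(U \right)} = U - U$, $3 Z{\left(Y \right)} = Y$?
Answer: $0$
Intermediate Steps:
$Z{\left(Y \right)} = \frac{Y}{3}$
$p{\left(U \right)} = 0$
$p{\left(Z{\left(6 \right)} \right)} A = 0 \left(-992\right) = 0$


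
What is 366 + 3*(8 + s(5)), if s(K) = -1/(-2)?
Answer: 783/2 ≈ 391.50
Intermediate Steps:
s(K) = 1/2 (s(K) = -1*(-1/2) = 1/2)
366 + 3*(8 + s(5)) = 366 + 3*(8 + 1/2) = 366 + 3*(17/2) = 366 + 51/2 = 783/2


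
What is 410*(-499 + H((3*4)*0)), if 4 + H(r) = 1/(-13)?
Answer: -2681400/13 ≈ -2.0626e+5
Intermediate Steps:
H(r) = -53/13 (H(r) = -4 + 1/(-13) = -4 - 1/13 = -53/13)
410*(-499 + H((3*4)*0)) = 410*(-499 - 53/13) = 410*(-6540/13) = -2681400/13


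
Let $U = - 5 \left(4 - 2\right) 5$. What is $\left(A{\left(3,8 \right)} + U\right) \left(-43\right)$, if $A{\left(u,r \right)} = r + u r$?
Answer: $774$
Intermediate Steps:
$U = -50$ ($U = - 5 \cdot 2 \cdot 5 = \left(-5\right) 10 = -50$)
$A{\left(u,r \right)} = r + r u$
$\left(A{\left(3,8 \right)} + U\right) \left(-43\right) = \left(8 \left(1 + 3\right) - 50\right) \left(-43\right) = \left(8 \cdot 4 - 50\right) \left(-43\right) = \left(32 - 50\right) \left(-43\right) = \left(-18\right) \left(-43\right) = 774$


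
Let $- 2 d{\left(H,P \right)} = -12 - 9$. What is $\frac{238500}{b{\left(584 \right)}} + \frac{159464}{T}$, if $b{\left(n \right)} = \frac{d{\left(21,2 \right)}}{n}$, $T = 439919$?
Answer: $\frac{40849119780248}{3079433} \approx 1.3265 \cdot 10^{7}$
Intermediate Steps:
$d{\left(H,P \right)} = \frac{21}{2}$ ($d{\left(H,P \right)} = - \frac{-12 - 9}{2} = \left(- \frac{1}{2}\right) \left(-21\right) = \frac{21}{2}$)
$b{\left(n \right)} = \frac{21}{2 n}$
$\frac{238500}{b{\left(584 \right)}} + \frac{159464}{T} = \frac{238500}{\frac{21}{2} \cdot \frac{1}{584}} + \frac{159464}{439919} = \frac{238500}{\frac{21}{2} \cdot \frac{1}{584}} + 159464 \cdot \frac{1}{439919} = \frac{238500}{\frac{21}{1168}} + \frac{159464}{439919} = 238500 \cdot \frac{1168}{21} + \frac{159464}{439919} = \frac{92856000}{7} + \frac{159464}{439919} = \frac{40849119780248}{3079433}$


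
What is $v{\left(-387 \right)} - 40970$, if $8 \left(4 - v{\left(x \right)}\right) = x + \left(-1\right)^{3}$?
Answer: $- \frac{81835}{2} \approx -40918.0$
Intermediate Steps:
$v{\left(x \right)} = \frac{33}{8} - \frac{x}{8}$ ($v{\left(x \right)} = 4 - \frac{x + \left(-1\right)^{3}}{8} = 4 - \frac{x - 1}{8} = 4 - \frac{-1 + x}{8} = 4 - \left(- \frac{1}{8} + \frac{x}{8}\right) = \frac{33}{8} - \frac{x}{8}$)
$v{\left(-387 \right)} - 40970 = \left(\frac{33}{8} - - \frac{387}{8}\right) - 40970 = \left(\frac{33}{8} + \frac{387}{8}\right) - 40970 = \frac{105}{2} - 40970 = - \frac{81835}{2}$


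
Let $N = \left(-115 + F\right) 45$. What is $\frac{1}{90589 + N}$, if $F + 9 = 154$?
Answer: $\frac{1}{91939} \approx 1.0877 \cdot 10^{-5}$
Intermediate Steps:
$F = 145$ ($F = -9 + 154 = 145$)
$N = 1350$ ($N = \left(-115 + 145\right) 45 = 30 \cdot 45 = 1350$)
$\frac{1}{90589 + N} = \frac{1}{90589 + 1350} = \frac{1}{91939}$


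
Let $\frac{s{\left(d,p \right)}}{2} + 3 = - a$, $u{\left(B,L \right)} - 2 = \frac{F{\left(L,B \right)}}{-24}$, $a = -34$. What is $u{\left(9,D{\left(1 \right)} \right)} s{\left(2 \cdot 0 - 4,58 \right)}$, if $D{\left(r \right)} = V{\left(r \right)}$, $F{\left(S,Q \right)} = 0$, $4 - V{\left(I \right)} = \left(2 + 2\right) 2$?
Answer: $124$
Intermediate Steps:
$V{\left(I \right)} = -4$ ($V{\left(I \right)} = 4 - \left(2 + 2\right) 2 = 4 - 4 \cdot 2 = 4 - 8 = -4$)
$D{\left(r \right)} = -4$
$u{\left(B,L \right)} = 2$ ($u{\left(B,L \right)} = 2 + \frac{0}{-24} = 2 + 0 \left(- \frac{1}{24}\right) = 2 + 0 = 2$)
$s{\left(d,p \right)} = 62$ ($s{\left(d,p \right)} = -6 + 2 \left(\left(-1\right) \left(-34\right)\right) = -6 + 2 \cdot 34 = -6 + 68 = 62$)
$u{\left(9,D{\left(1 \right)} \right)} s{\left(2 \cdot 0 - 4,58 \right)} = 2 \cdot 62 = 124$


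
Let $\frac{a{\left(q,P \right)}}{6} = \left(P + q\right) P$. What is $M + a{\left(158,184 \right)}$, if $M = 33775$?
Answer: $411343$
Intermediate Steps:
$a{\left(q,P \right)} = 6 P \left(P + q\right)$ ($a{\left(q,P \right)} = 6 \left(P + q\right) P = 6 P \left(P + q\right)$)
$M + a{\left(158,184 \right)} = 33775 + 6 \cdot 184 \left(184 + 158\right) = 33775 + 6 \cdot 184 \cdot 342 = 33775 + 377568 = 411343$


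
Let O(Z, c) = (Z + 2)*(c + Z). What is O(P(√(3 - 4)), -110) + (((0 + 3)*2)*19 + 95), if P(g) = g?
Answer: -12 - 108*I ≈ -12.0 - 108.0*I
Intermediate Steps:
O(Z, c) = (2 + Z)*(Z + c)
O(P(√(3 - 4)), -110) + (((0 + 3)*2)*19 + 95) = ((√(3 - 4))² + 2*√(3 - 4) + 2*(-110) + √(3 - 4)*(-110)) + (((0 + 3)*2)*19 + 95) = ((√(-1))² + 2*√(-1) - 220 + √(-1)*(-110)) + ((3*2)*19 + 95) = (I² + 2*I - 220 + I*(-110)) + (6*19 + 95) = (-1 + 2*I - 220 - 110*I) + (114 + 95) = (-221 - 108*I) + 209 = -12 - 108*I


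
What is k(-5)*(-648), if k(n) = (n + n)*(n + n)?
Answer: -64800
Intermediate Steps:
k(n) = 4*n² (k(n) = (2*n)*(2*n) = 4*n²)
k(-5)*(-648) = (4*(-5)²)*(-648) = (4*25)*(-648) = 100*(-648) = -64800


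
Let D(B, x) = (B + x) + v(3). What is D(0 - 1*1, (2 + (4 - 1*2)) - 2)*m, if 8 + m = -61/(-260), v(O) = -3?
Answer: 2019/130 ≈ 15.531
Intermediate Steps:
D(B, x) = -3 + B + x (D(B, x) = (B + x) - 3 = -3 + B + x)
m = -2019/260 (m = -8 - 61/(-260) = -8 - 61*(-1/260) = -8 + 61/260 = -2019/260 ≈ -7.7654)
D(0 - 1*1, (2 + (4 - 1*2)) - 2)*m = (-3 + (0 - 1*1) + ((2 + (4 - 1*2)) - 2))*(-2019/260) = (-3 + (0 - 1) + ((2 + (4 - 2)) - 2))*(-2019/260) = (-3 - 1 + ((2 + 2) - 2))*(-2019/260) = (-3 - 1 + (4 - 2))*(-2019/260) = (-3 - 1 + 2)*(-2019/260) = -2*(-2019/260) = 2019/130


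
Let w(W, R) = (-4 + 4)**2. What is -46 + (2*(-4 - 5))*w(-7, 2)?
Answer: -46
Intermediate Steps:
w(W, R) = 0 (w(W, R) = 0**2 = 0)
-46 + (2*(-4 - 5))*w(-7, 2) = -46 + (2*(-4 - 5))*0 = -46 + (2*(-9))*0 = -46 - 18*0 = -46 + 0 = -46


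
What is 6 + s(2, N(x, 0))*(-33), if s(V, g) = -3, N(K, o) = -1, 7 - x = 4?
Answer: 105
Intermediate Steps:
x = 3 (x = 7 - 1*4 = 7 - 4 = 3)
6 + s(2, N(x, 0))*(-33) = 6 - 3*(-33) = 6 + 99 = 105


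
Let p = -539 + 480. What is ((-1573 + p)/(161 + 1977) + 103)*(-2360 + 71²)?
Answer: 293009171/1069 ≈ 2.7410e+5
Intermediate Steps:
p = -59
((-1573 + p)/(161 + 1977) + 103)*(-2360 + 71²) = ((-1573 - 59)/(161 + 1977) + 103)*(-2360 + 71²) = (-1632/2138 + 103)*(-2360 + 5041) = (-1632*1/2138 + 103)*2681 = (-816/1069 + 103)*2681 = (109291/1069)*2681 = 293009171/1069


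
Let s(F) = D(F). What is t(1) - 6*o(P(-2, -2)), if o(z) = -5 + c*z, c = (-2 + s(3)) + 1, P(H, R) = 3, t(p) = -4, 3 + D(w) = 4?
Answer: 26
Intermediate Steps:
D(w) = 1 (D(w) = -3 + 4 = 1)
s(F) = 1
c = 0 (c = (-2 + 1) + 1 = -1 + 1 = 0)
o(z) = -5 (o(z) = -5 + 0*z = -5 + 0 = -5)
t(1) - 6*o(P(-2, -2)) = -4 - 6*(-5) = -4 + 30 = 26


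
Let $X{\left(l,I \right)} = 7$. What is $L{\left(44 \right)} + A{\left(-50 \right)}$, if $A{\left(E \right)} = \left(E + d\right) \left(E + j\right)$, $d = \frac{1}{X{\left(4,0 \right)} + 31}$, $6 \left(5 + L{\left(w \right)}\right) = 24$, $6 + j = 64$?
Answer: $- \frac{7615}{19} \approx -400.79$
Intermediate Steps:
$j = 58$ ($j = -6 + 64 = 58$)
$L{\left(w \right)} = -1$ ($L{\left(w \right)} = -5 + \frac{1}{6} \cdot 24 = -5 + 4 = -1$)
$d = \frac{1}{38}$ ($d = \frac{1}{7 + 31} = \frac{1}{38} \approx 0.026316$)
$A{\left(E \right)} = \left(58 + E\right) \left(\frac{1}{38} + E\right)$ ($A{\left(E \right)} = \left(E + \frac{1}{38}\right) \left(E + 58\right) = \left(\frac{1}{38} + E\right) \left(58 + E\right) = \left(58 + E\right) \left(\frac{1}{38} + E\right)$)
$L{\left(44 \right)} + A{\left(-50 \right)} = -1 + \left(\frac{29}{19} + \left(-50\right)^{2} + \frac{2205}{38} \left(-50\right)\right) = -1 + \left(\frac{29}{19} + 2500 - \frac{55125}{19}\right) = -1 - \frac{7596}{19} = - \frac{7615}{19}$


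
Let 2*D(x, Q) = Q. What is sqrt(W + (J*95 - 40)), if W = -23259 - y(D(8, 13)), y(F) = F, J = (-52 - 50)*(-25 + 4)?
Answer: 9*sqrt(8898)/2 ≈ 424.48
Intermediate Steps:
J = 2142 (J = -102*(-21) = 2142)
D(x, Q) = Q/2
W = -46531/2 (W = -23259 - 13/2 = -46531/2 ≈ -23266.)
sqrt(W + (J*95 - 40)) = sqrt(-46531/2 + (2142*95 - 40)) = sqrt(-46531/2 + (203490 - 40)) = sqrt(-46531/2 + 203450) = sqrt(360369/2) = 9*sqrt(8898)/2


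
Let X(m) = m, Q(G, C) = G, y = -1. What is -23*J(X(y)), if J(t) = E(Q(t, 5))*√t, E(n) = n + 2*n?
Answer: 69*I ≈ 69.0*I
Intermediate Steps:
E(n) = 3*n
J(t) = 3*t^(3/2) (J(t) = (3*t)*√t = 3*t^(3/2))
-23*J(X(y)) = -69*(-1)^(3/2) = -69*(-I) = -(-69)*I = 69*I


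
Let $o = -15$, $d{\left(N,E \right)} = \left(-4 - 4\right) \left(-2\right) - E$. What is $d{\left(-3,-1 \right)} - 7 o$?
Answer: $122$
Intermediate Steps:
$d{\left(N,E \right)} = 16 - E$ ($d{\left(N,E \right)} = \left(-8\right) \left(-2\right) - E = 16 - E$)
$d{\left(-3,-1 \right)} - 7 o = \left(16 - -1\right) - -105 = \left(16 + 1\right) + 105 = 17 + 105 = 122$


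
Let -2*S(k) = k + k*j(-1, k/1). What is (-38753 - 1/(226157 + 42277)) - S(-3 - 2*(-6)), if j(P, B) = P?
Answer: -10402622803/268434 ≈ -38753.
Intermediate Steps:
S(k) = 0 (S(k) = -(k + k*(-1))/2 = -(k - k)/2 = -½*0 = 0)
(-38753 - 1/(226157 + 42277)) - S(-3 - 2*(-6)) = (-38753 - 1/(226157 + 42277)) - 1*0 = (-38753 - 1/268434) + 0 = -10402622803/268434 + 0 = -10402622803/268434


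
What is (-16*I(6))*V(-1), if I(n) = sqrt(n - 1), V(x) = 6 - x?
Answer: -112*sqrt(5) ≈ -250.44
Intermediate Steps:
I(n) = sqrt(-1 + n)
(-16*I(6))*V(-1) = (-16*sqrt(-1 + 6))*(6 - 1*(-1)) = (-16*sqrt(5))*(6 + 1) = -16*sqrt(5)*7 = -112*sqrt(5)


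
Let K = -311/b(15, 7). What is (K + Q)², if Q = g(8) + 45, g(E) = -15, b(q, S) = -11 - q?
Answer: 1190281/676 ≈ 1760.8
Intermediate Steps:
Q = 30 (Q = -15 + 45 = 30)
K = 311/26 (K = -311/(-11 - 1*15) = -311/(-11 - 15) = -311/(-26) = -311*(-1/26) = 311/26 ≈ 11.962)
(K + Q)² = (311/26 + 30)² = (1091/26)² = 1190281/676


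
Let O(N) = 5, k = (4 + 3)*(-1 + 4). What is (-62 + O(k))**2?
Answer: 3249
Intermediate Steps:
k = 21 (k = 7*3 = 21)
(-62 + O(k))**2 = (-62 + 5)**2 = (-57)**2 = 3249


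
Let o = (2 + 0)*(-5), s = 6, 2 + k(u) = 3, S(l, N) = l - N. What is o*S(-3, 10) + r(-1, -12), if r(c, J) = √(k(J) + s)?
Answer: 130 + √7 ≈ 132.65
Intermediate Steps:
k(u) = 1 (k(u) = -2 + 3 = 1)
o = -10 (o = 2*(-5) = -10)
r(c, J) = √7 (r(c, J) = √(1 + 6) = √7)
o*S(-3, 10) + r(-1, -12) = -10*(-3 - 1*10) + √7 = -10*(-3 - 10) + √7 = -10*(-13) + √7 = 130 + √7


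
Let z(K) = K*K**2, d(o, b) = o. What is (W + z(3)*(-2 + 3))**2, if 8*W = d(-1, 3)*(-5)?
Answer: 48841/64 ≈ 763.14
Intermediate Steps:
W = 5/8 (W = (-1*(-5))/8 = (1/8)*5 = 5/8 ≈ 0.62500)
z(K) = K**3
(W + z(3)*(-2 + 3))**2 = (5/8 + 3**3*(-2 + 3))**2 = (5/8 + 27*1)**2 = (5/8 + 27)**2 = (221/8)**2 = 48841/64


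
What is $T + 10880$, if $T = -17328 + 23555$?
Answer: $17107$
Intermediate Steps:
$T = 6227$
$T + 10880 = 6227 + 10880 = 17107$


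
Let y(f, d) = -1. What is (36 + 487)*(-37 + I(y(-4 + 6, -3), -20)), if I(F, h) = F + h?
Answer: -30334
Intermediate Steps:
(36 + 487)*(-37 + I(y(-4 + 6, -3), -20)) = (36 + 487)*(-37 + (-1 - 20)) = 523*(-37 - 21) = 523*(-58) = -30334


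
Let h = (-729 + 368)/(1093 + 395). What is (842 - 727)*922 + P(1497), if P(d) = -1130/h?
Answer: 39958270/361 ≈ 1.1069e+5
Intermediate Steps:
h = -361/1488 ≈ -0.24261
P(d) = 1681440/361 (P(d) = -1130/(-361/1488) = -1130*(-1488/361) = 1681440/361)
(842 - 727)*922 + P(1497) = (842 - 727)*922 + 1681440/361 = 115*922 + 1681440/361 = 106030 + 1681440/361 = 39958270/361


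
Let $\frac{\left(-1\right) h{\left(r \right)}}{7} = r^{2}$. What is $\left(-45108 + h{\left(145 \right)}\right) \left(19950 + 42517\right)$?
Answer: $-12011342161$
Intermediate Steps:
$h{\left(r \right)} = - 7 r^{2}$
$\left(-45108 + h{\left(145 \right)}\right) \left(19950 + 42517\right) = \left(-45108 - 7 \cdot 145^{2}\right) \left(19950 + 42517\right) = \left(-45108 - 147175\right) 62467 = \left(-192283\right) 62467 = -12011342161$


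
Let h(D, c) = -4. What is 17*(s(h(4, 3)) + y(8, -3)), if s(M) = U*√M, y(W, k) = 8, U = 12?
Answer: 136 + 408*I ≈ 136.0 + 408.0*I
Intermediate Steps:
s(M) = 12*√M
17*(s(h(4, 3)) + y(8, -3)) = 17*(12*√(-4) + 8) = 17*(12*(2*I) + 8) = 17*(24*I + 8) = 17*(8 + 24*I) = 136 + 408*I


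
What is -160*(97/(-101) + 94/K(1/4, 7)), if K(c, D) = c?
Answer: -6060640/101 ≈ -60006.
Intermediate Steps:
-160*(97/(-101) + 94/K(1/4, 7)) = -160*(97/(-101) + 94/((1/4))) = -160*(97*(-1/101) + 94/((1*(1/4)))) = -160*(-97/101 + 94/(1/4)) = -160*(-97/101 + 94*4) = -160*(-97/101 + 376) = -160*37879/101 = -6060640/101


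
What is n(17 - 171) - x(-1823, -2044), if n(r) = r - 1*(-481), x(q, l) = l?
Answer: 2371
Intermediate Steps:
n(r) = 481 + r (n(r) = r + 481 = 481 + r)
n(17 - 171) - x(-1823, -2044) = (481 + (17 - 171)) - 1*(-2044) = (481 - 154) + 2044 = 327 + 2044 = 2371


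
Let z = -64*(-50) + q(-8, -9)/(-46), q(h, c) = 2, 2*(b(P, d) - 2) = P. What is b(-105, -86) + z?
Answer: 144875/46 ≈ 3149.5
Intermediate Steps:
b(P, d) = 2 + P/2
z = 73599/23 (z = -64*(-50) + 2/(-46) = 3200 + 2*(-1/46) = 3200 - 1/23 = 73599/23 ≈ 3200.0)
b(-105, -86) + z = (2 + (½)*(-105)) + 73599/23 = (2 - 105/2) + 73599/23 = -101/2 + 73599/23 = 144875/46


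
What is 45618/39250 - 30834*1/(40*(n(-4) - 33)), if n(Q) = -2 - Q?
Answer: 63340041/2433500 ≈ 26.028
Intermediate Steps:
45618/39250 - 30834*1/(40*(n(-4) - 33)) = 45618/39250 - 30834*1/(40*((-2 - 1*(-4)) - 33)) = 45618*(1/39250) - 30834*1/(40*((-2 + 4) - 33)) = 22809/19625 - 30834*1/(40*(2 - 33)) = 22809/19625 - 30834/((-31*40)) = 22809/19625 - 30834/(-1240) = 22809/19625 - 30834*(-1/1240) = 22809/19625 + 15417/620 = 63340041/2433500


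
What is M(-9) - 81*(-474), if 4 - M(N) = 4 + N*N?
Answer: 38313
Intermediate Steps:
M(N) = -N² (M(N) = 4 - (4 + N*N) = 4 - (4 + N²) = 4 + (-4 - N²) = -N²)
M(-9) - 81*(-474) = -1*(-9)² - 81*(-474) = -1*81 + 38394 = -81 + 38394 = 38313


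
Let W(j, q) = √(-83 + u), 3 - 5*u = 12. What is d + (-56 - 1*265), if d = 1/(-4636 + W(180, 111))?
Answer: -8623903841/26865726 - I*√530/53731452 ≈ -321.0 - 4.2846e-7*I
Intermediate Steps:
u = -9/5 (u = ⅗ - ⅕*12 = ⅗ - 12/5 = -9/5 ≈ -1.8000)
W(j, q) = 2*I*√530/5 (W(j, q) = √(-83 - 9/5) = √(-424/5) = 2*I*√530/5)
d = 1/(-4636 + 2*I*√530/5) ≈ -0.0002157 - 4.285e-7*I
d + (-56 - 1*265) = (-5795/26865726 - I*√530/53731452) + (-56 - 1*265) = (-5795/26865726 - I*√530/53731452) + (-56 - 265) = (-5795/26865726 - I*√530/53731452) - 321 = -8623903841/26865726 - I*√530/53731452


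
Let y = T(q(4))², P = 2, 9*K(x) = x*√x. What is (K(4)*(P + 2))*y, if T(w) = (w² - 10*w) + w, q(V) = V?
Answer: 12800/9 ≈ 1422.2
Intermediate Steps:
K(x) = x^(3/2)/9 (K(x) = (x*√x)/9 = x^(3/2)/9)
T(w) = w² - 9*w
y = 400 (y = (4*(-9 + 4))² = (4*(-5))² = (-20)² = 400)
(K(4)*(P + 2))*y = ((4^(3/2)/9)*(2 + 2))*400 = (((⅑)*8)*4)*400 = ((8/9)*4)*400 = (32/9)*400 = 12800/9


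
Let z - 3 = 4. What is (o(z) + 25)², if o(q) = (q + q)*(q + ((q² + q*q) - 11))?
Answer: 1798281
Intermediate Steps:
z = 7 (z = 3 + 4 = 7)
o(q) = 2*q*(-11 + q + 2*q²) (o(q) = (2*q)*(q + ((q² + q²) - 11)) = (2*q)*(q + (2*q² - 11)) = (2*q)*(q + (-11 + 2*q²)) = (2*q)*(-11 + q + 2*q²) = 2*q*(-11 + q + 2*q²))
(o(z) + 25)² = (2*7*(-11 + 7 + 2*7²) + 25)² = (2*7*(-11 + 7 + 2*49) + 25)² = (2*7*(-11 + 7 + 98) + 25)² = (2*7*94 + 25)² = (1316 + 25)² = 1341² = 1798281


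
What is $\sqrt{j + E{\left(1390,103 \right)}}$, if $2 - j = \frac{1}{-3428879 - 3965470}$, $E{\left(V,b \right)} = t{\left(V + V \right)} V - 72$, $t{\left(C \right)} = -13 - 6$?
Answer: $\frac{i \sqrt{1447830996095656131}}{7394349} \approx 162.73 i$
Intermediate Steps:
$t{\left(C \right)} = -19$ ($t{\left(C \right)} = -13 - 6 = -19$)
$E{\left(V,b \right)} = -72 - 19 V$ ($E{\left(V,b \right)} = - 19 V - 72 = -72 - 19 V$)
$j = \frac{14788699}{7394349}$ ($j = 2 - \frac{1}{-3428879 - 3965470} = 2 - \frac{1}{-7394349} = 2 - - \frac{1}{7394349} = 2 + \frac{1}{7394349} = \frac{14788699}{7394349} \approx 2.0$)
$\sqrt{j + E{\left(1390,103 \right)}} = \sqrt{\frac{14788699}{7394349} - 26482} = \sqrt{- \frac{195802361519}{7394349}} = \frac{i \sqrt{1447830996095656131}}{7394349}$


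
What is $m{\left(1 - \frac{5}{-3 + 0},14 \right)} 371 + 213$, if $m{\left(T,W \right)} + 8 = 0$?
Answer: $-2755$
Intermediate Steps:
$m{\left(T,W \right)} = -8$ ($m{\left(T,W \right)} = -8 + 0 = -8$)
$m{\left(1 - \frac{5}{-3 + 0},14 \right)} 371 + 213 = \left(-8\right) 371 + 213 = -2968 + 213 = -2755$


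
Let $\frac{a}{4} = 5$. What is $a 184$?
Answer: $3680$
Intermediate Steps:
$a = 20$ ($a = 4 \cdot 5 = 20$)
$a 184 = 20 \cdot 184 = 3680$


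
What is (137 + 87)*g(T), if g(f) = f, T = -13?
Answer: -2912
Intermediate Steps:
(137 + 87)*g(T) = (137 + 87)*(-13) = 224*(-13) = -2912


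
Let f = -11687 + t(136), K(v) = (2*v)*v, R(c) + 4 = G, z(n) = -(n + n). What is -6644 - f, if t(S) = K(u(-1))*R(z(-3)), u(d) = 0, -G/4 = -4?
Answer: 5043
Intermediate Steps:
G = 16 (G = -4*(-4) = 16)
z(n) = -2*n
R(c) = 12 (R(c) = -4 + 16 = 12)
K(v) = 2*v²
t(S) = 0 (t(S) = (2*0²)*12 = (2*0)*12 = 0*12 = 0)
f = -11687 (f = -11687 + 0 = -11687)
-6644 - f = -6644 - 1*(-11687) = -6644 + 11687 = 5043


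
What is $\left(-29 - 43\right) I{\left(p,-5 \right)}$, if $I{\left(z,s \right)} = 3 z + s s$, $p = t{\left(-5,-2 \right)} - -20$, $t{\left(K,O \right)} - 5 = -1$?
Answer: $-6984$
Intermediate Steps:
$t{\left(K,O \right)} = 4$ ($t{\left(K,O \right)} = 5 - 1 = 4$)
$p = 24$ ($p = 4 - -20 = 4 + 20 = 24$)
$I{\left(z,s \right)} = s^{2} + 3 z$ ($I{\left(z,s \right)} = 3 z + s^{2} = s^{2} + 3 z$)
$\left(-29 - 43\right) I{\left(p,-5 \right)} = \left(-29 - 43\right) \left(\left(-5\right)^{2} + 3 \cdot 24\right) = - 72 \left(25 + 72\right) = \left(-72\right) 97 = -6984$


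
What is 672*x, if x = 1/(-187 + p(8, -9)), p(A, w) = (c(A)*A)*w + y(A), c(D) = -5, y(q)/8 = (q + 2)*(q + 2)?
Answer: 96/139 ≈ 0.69065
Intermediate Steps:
y(q) = 8*(2 + q)**2 (y(q) = 8*((q + 2)*(q + 2)) = 8*((2 + q)*(2 + q)) = 8*(2 + q)**2)
p(A, w) = 8*(2 + A)**2 - 5*A*w (p(A, w) = (-5*A)*w + 8*(2 + A)**2 = -5*A*w + 8*(2 + A)**2 = 8*(2 + A)**2 - 5*A*w)
x = 1/973 (x = 1/(-187 + (8*(2 + 8)**2 - 5*8*(-9))) = 1/(-187 + (8*10**2 + 360)) = 1/(-187 + (8*100 + 360)) = 1/(-187 + (800 + 360)) = 1/(-187 + 1160) = 1/973 ≈ 0.0010277)
672*x = 672*(1/973) = 96/139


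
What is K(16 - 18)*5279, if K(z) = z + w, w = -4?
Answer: -31674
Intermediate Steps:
K(z) = -4 + z (K(z) = z - 4 = -4 + z)
K(16 - 18)*5279 = (-4 + (16 - 18))*5279 = (-4 - 2)*5279 = -6*5279 = -31674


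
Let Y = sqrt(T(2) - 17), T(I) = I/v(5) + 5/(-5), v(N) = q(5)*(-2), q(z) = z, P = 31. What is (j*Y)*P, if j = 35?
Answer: 217*I*sqrt(455) ≈ 4628.8*I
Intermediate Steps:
v(N) = -10 (v(N) = 5*(-2) = -10)
T(I) = -1 - I/10 (T(I) = I/(-10) + 5/(-5) = I*(-1/10) + 5*(-1/5) = -I/10 - 1 = -1 - I/10)
Y = I*sqrt(455)/5 (Y = sqrt((-1 - 1/10*2) - 17) = sqrt((-1 - 1/5) - 17) = sqrt(-6/5 - 17) = sqrt(-91/5) = I*sqrt(455)/5 ≈ 4.2661*I)
(j*Y)*P = (35*(I*sqrt(455)/5))*31 = (7*I*sqrt(455))*31 = 217*I*sqrt(455)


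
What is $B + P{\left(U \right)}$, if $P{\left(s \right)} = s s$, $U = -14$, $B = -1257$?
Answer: $-1061$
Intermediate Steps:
$P{\left(s \right)} = s^{2}$
$B + P{\left(U \right)} = -1257 + \left(-14\right)^{2} = -1257 + 196 = -1061$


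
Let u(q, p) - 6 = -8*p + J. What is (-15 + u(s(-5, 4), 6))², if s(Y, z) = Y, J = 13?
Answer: 1936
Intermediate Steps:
u(q, p) = 19 - 8*p (u(q, p) = 6 + (-8*p + 13) = 6 + (13 - 8*p) = 19 - 8*p)
(-15 + u(s(-5, 4), 6))² = (-15 + (19 - 8*6))² = (-15 + (19 - 48))² = (-15 - 29)² = (-44)² = 1936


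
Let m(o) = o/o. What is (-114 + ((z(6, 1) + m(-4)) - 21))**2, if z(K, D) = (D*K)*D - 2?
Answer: 16900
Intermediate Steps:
m(o) = 1
z(K, D) = -2 + K*D**2 (z(K, D) = K*D**2 - 2 = -2 + K*D**2)
(-114 + ((z(6, 1) + m(-4)) - 21))**2 = (-114 + (((-2 + 6*1**2) + 1) - 21))**2 = (-114 + (((-2 + 6*1) + 1) - 21))**2 = (-114 + (((-2 + 6) + 1) - 21))**2 = (-114 + ((4 + 1) - 21))**2 = (-114 + (5 - 21))**2 = (-114 - 16)**2 = (-130)**2 = 16900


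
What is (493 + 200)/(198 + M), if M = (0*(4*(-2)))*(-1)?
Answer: 7/2 ≈ 3.5000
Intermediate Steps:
M = 0 (M = (0*(-8))*(-1) = 0*(-1) = 0)
(493 + 200)/(198 + M) = (493 + 200)/(198 + 0) = 693/198 = 693*(1/198) = 7/2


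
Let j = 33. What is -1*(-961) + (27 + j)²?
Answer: 4561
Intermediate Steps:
-1*(-961) + (27 + j)² = -1*(-961) + (27 + 33)² = 961 + 60² = 961 + 3600 = 4561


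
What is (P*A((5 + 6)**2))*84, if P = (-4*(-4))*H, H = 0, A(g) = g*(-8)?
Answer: 0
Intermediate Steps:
A(g) = -8*g
P = 0 (P = -4*(-4)*0 = 16*0 = 0)
(P*A((5 + 6)**2))*84 = (0*(-8*(5 + 6)**2))*84 = (0*(-8*11**2))*84 = (0*(-8*121))*84 = (0*(-968))*84 = 0*84 = 0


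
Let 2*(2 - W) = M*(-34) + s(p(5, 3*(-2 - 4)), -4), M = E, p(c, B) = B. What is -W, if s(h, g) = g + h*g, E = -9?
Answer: 185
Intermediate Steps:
M = -9
s(h, g) = g + g*h
W = -185 (W = 2 - (-9*(-34) - 4*(1 + 3*(-2 - 4)))/2 = 2 - (306 - 4*(1 + 3*(-6)))/2 = 2 - (306 - 4*(1 - 18))/2 = 2 - (306 - 4*(-17))/2 = 2 - (306 + 68)/2 = 2 - ½*374 = 2 - 187 = -185)
-W = -1*(-185) = 185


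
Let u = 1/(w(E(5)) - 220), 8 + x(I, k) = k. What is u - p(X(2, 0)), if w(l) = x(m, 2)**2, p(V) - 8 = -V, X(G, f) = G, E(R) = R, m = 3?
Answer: -1105/184 ≈ -6.0054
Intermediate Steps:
x(I, k) = -8 + k
p(V) = 8 - V
w(l) = 36 (w(l) = (-8 + 2)**2 = (-6)**2 = 36)
u = -1/184 (u = 1/(36 - 220) = 1/(-184) = -1/184 ≈ -0.0054348)
u - p(X(2, 0)) = -1/184 - (8 - 1*2) = -1/184 - (8 - 2) = -1/184 - 1*6 = -1/184 - 6 = -1105/184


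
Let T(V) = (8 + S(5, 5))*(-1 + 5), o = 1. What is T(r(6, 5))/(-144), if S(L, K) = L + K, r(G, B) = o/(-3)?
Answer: -1/2 ≈ -0.50000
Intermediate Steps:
r(G, B) = -1/3 (r(G, B) = 1/(-3) = 1*(-1/3) = -1/3)
S(L, K) = K + L
T(V) = 72 (T(V) = (8 + (5 + 5))*(-1 + 5) = (8 + 10)*4 = 18*4 = 72)
T(r(6, 5))/(-144) = 72/(-144) = -1/144*72 = -1/2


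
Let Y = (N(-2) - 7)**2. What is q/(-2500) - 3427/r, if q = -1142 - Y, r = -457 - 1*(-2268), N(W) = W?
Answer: -6352647/4527500 ≈ -1.4031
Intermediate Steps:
r = 1811 (r = -457 + 2268 = 1811)
Y = 81 (Y = (-2 - 7)**2 = (-9)**2 = 81)
q = -1223 (q = -1142 - 1*81 = -1142 - 81 = -1223)
q/(-2500) - 3427/r = -1223/(-2500) - 3427/1811 = -1223*(-1/2500) - 3427*1/1811 = 1223/2500 - 3427/1811 = -6352647/4527500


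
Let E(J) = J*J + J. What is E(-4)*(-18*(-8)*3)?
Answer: 5184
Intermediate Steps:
E(J) = J + J**2 (E(J) = J**2 + J = J + J**2)
E(-4)*(-18*(-8)*3) = (-4*(1 - 4))*(-18*(-8)*3) = (-4*(-3))*(144*3) = 12*432 = 5184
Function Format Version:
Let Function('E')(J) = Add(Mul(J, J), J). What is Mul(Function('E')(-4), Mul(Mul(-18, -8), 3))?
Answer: 5184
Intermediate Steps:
Function('E')(J) = Add(J, Pow(J, 2)) (Function('E')(J) = Add(Pow(J, 2), J) = Add(J, Pow(J, 2)))
Mul(Function('E')(-4), Mul(Mul(-18, -8), 3)) = Mul(Mul(-4, Add(1, -4)), Mul(Mul(-18, -8), 3)) = Mul(Mul(-4, -3), Mul(144, 3)) = Mul(12, 432) = 5184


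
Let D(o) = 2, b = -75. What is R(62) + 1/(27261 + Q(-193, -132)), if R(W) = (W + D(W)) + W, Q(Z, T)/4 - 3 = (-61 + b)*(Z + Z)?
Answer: 29894383/237257 ≈ 126.00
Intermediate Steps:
Q(Z, T) = 12 - 1088*Z (Q(Z, T) = 12 + 4*((-61 - 75)*(Z + Z)) = 12 + 4*(-272*Z) = 12 - 1088*Z)
R(W) = 2 + 2*W (R(W) = (W + 2) + W = (2 + W) + W = 2 + 2*W)
R(62) + 1/(27261 + Q(-193, -132)) = (2 + 2*62) + 1/(27261 + (12 - 1088*(-193))) = (2 + 124) + 1/(27261 + (12 + 209984)) = 126 + 1/(27261 + 209996) = 126 + 1/237257 = 29894383/237257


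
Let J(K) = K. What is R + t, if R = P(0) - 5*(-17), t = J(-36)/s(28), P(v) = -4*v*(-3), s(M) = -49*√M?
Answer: 85 + 18*√7/343 ≈ 85.139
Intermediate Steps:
P(v) = 12*v
t = 18*√7/343 (t = -36*(-√7/686) = -(-18)*√7/343 = 18*√7/343 ≈ 0.13884)
R = 85 (R = 12*0 - 5*(-17) = 0 + 85 = 85)
R + t = 85 + 18*√7/343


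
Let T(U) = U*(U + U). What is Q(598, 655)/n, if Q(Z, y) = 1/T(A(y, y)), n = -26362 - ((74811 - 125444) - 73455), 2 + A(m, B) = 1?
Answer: 1/195452 ≈ 5.1163e-6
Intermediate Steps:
A(m, B) = -1 (A(m, B) = -2 + 1 = -1)
T(U) = 2*U**2 (T(U) = U*(2*U) = 2*U**2)
n = 97726 (n = -26362 - (-50633 - 73455) = -26362 - 1*(-124088) = -26362 + 124088 = 97726)
Q(Z, y) = 1/2 (Q(Z, y) = 1/(2*(-1)**2) = 1/(2*1) = 1/2)
Q(598, 655)/n = (1/2)/97726 = (1/2)*(1/97726) = 1/195452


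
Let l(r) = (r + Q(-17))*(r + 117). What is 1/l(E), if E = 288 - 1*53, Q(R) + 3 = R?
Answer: 1/75680 ≈ 1.3214e-5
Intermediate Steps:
Q(R) = -3 + R
E = 235 (E = 288 - 53 = 235)
l(r) = (-20 + r)*(117 + r) (l(r) = (r + (-3 - 17))*(r + 117) = (r - 20)*(117 + r) = (-20 + r)*(117 + r))
1/l(E) = 1/(-2340 + 235² + 97*235) = 1/(-2340 + 55225 + 22795) = 1/75680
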